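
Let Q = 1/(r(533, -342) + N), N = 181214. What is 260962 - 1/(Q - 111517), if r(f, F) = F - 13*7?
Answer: 5261034310835293/20160154776 ≈ 2.6096e+5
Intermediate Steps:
r(f, F) = -91 + F (r(f, F) = F - 91 = -91 + F)
Q = 1/180781 (Q = 1/((-91 - 342) + 181214) = 1/(-433 + 181214) = 1/180781 ≈ 5.5316e-6)
260962 - 1/(Q - 111517) = 260962 - 1/(1/180781 - 111517) = 260962 - 1/(-20160154776/180781) = 260962 - 1*(-180781/20160154776) = 260962 + 180781/20160154776 = 5261034310835293/20160154776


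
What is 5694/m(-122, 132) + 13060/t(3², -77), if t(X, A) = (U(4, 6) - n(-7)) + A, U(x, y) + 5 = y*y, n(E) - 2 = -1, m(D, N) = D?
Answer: -930469/2867 ≈ -324.54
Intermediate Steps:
n(E) = 1 (n(E) = 2 - 1 = 1)
U(x, y) = -5 + y² (U(x, y) = -5 + y*y = -5 + y²)
t(X, A) = 30 + A (t(X, A) = ((-5 + 6²) - 1*1) + A = ((-5 + 36) - 1) + A = (31 - 1) + A = 30 + A)
5694/m(-122, 132) + 13060/t(3², -77) = 5694/(-122) + 13060/(30 - 77) = 5694*(-1/122) + 13060/(-47) = -2847/61 + 13060*(-1/47) = -2847/61 - 13060/47 = -930469/2867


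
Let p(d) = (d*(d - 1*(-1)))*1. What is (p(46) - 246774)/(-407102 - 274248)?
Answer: 122306/340675 ≈ 0.35901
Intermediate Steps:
p(d) = d*(1 + d) (p(d) = (d*(d + 1))*1 = (d*(1 + d))*1 = d*(1 + d))
(p(46) - 246774)/(-407102 - 274248) = (46*(1 + 46) - 246774)/(-407102 - 274248) = (46*47 - 246774)/(-681350) = (2162 - 246774)*(-1/681350) = -244612*(-1/681350) = 122306/340675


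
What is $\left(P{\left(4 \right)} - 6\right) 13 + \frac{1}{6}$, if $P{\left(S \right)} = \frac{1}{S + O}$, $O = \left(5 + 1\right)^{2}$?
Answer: $- \frac{9301}{120} \approx -77.508$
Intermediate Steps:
$O = 36$ ($O = 6^{2} = 36$)
$P{\left(S \right)} = \frac{1}{36 + S}$ ($P{\left(S \right)} = \frac{1}{S + 36} = \frac{1}{36 + S}$)
$\left(P{\left(4 \right)} - 6\right) 13 + \frac{1}{6} = \left(\frac{1}{36 + 4} - 6\right) 13 + \frac{1}{6} = \left(\frac{1}{40} - 6\right) 13 + \frac{1}{6} = \left(- \frac{239}{40}\right) 13 + \frac{1}{6} = - \frac{3107}{40} + \frac{1}{6} = - \frac{9301}{120}$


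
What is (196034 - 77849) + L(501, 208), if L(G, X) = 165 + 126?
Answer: 118476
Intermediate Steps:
L(G, X) = 291
(196034 - 77849) + L(501, 208) = (196034 - 77849) + 291 = 118185 + 291 = 118476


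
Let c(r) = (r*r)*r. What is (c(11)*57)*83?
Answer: 6296961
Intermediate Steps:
c(r) = r**3 (c(r) = r**2*r = r**3)
(c(11)*57)*83 = (11**3*57)*83 = (1331*57)*83 = 75867*83 = 6296961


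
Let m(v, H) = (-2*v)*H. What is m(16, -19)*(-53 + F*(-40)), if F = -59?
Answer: 1402656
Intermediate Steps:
m(v, H) = -2*H*v
m(16, -19)*(-53 + F*(-40)) = (-2*(-19)*16)*(-53 - 59*(-40)) = 608*(-53 + 2360) = 608*2307 = 1402656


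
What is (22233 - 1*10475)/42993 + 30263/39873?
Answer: 589974631/571419963 ≈ 1.0325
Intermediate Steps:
(22233 - 1*10475)/42993 + 30263/39873 = (22233 - 10475)*(1/42993) + 30263*(1/39873) = 11758*(1/42993) + 30263/39873 = 11758/42993 + 30263/39873 = 589974631/571419963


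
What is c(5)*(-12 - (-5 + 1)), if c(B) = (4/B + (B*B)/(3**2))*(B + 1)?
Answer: -2576/15 ≈ -171.73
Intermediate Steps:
c(B) = (1 + B)*(4/B + B**2/9) (c(B) = (4/B + B**2/9)*(1 + B) = (1 + B)*(4/B + B**2/9))
c(5)*(-12 - (-5 + 1)) = ((1/9)*(36 + 5*(36 + 5**2 + 5**3))/5)*(-12 - (-5 + 1)) = ((1/9)*(1/5)*(36 + 5*(36 + 25 + 125)))*(-12 - 1*(-4)) = ((1/9)*(1/5)*(36 + 5*186))*(-12 + 4) = ((1/9)*(1/5)*(36 + 930))*(-8) = ((1/9)*(1/5)*966)*(-8) = (322/15)*(-8) = -2576/15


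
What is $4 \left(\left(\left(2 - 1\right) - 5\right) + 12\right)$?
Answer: $32$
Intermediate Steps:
$4 \left(\left(\left(2 - 1\right) - 5\right) + 12\right) = 4 \left(\left(1 - 5\right) + 12\right) = 4 \left(-4 + 12\right) = 4 \cdot 8 = 32$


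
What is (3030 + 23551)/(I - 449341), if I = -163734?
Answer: -26581/613075 ≈ -0.043357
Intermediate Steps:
(3030 + 23551)/(I - 449341) = (3030 + 23551)/(-163734 - 449341) = 26581/(-613075) = 26581*(-1/613075) = -26581/613075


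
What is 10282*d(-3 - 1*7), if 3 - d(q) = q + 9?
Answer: 41128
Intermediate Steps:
d(q) = -6 - q (d(q) = 3 - (q + 9) = 3 - (9 + q) = 3 + (-9 - q) = -6 - q)
10282*d(-3 - 1*7) = 10282*(-6 - (-3 - 1*7)) = 10282*(-6 - (-3 - 7)) = 10282*(-6 - 1*(-10)) = 10282*(-6 + 10) = 10282*4 = 41128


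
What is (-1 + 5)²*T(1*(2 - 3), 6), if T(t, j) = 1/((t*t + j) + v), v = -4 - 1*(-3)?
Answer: 8/3 ≈ 2.6667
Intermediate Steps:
v = -1 (v = -4 + 3 = -1)
T(t, j) = 1/(-1 + j + t²) (T(t, j) = 1/((t*t + j) - 1) = 1/((t² + j) - 1) = 1/((j + t²) - 1) = 1/(-1 + j + t²))
(-1 + 5)²*T(1*(2 - 3), 6) = (-1 + 5)²/(-1 + 6 + (1*(2 - 3))²) = 4²/(-1 + 6 + (1*(-1))²) = 16/(-1 + 6 + (-1)²) = 16/(-1 + 6 + 1) = 16/6 = 16*(⅙) = 8/3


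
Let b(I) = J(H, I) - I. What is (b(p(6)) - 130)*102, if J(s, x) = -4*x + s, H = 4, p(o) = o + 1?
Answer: -16422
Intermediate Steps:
p(o) = 1 + o
J(s, x) = s - 4*x
b(I) = 4 - 5*I (b(I) = (4 - 4*I) - I = 4 - 5*I)
(b(p(6)) - 130)*102 = ((4 - 5*(1 + 6)) - 130)*102 = ((4 - 5*7) - 130)*102 = ((4 - 35) - 130)*102 = (-31 - 130)*102 = -161*102 = -16422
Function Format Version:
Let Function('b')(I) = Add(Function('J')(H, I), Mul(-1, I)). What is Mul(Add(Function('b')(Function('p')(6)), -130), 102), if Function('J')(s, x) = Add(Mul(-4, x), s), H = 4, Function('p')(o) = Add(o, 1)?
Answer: -16422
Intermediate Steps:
Function('p')(o) = Add(1, o)
Function('J')(s, x) = Add(s, Mul(-4, x))
Function('b')(I) = Add(4, Mul(-5, I)) (Function('b')(I) = Add(Add(4, Mul(-4, I)), Mul(-1, I)) = Add(4, Mul(-5, I)))
Mul(Add(Function('b')(Function('p')(6)), -130), 102) = Mul(Add(Add(4, Mul(-5, Add(1, 6))), -130), 102) = Mul(Add(Add(4, Mul(-5, 7)), -130), 102) = Mul(Add(Add(4, -35), -130), 102) = Mul(Add(-31, -130), 102) = Mul(-161, 102) = -16422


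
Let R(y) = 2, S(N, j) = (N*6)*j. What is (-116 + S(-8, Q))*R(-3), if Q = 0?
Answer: -232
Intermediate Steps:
S(N, j) = 6*N*j (S(N, j) = (6*N)*j = 6*N*j)
(-116 + S(-8, Q))*R(-3) = (-116 + 6*(-8)*0)*2 = (-116 + 0)*2 = -116*2 = -232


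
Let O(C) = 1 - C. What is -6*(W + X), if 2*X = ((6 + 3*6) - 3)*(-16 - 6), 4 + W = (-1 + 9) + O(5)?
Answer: 1386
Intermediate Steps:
W = 0 (W = -4 + ((-1 + 9) + (1 - 1*5)) = -4 + (8 + (1 - 5)) = -4 + (8 - 4) = -4 + 4 = 0)
X = -231 (X = (((6 + 3*6) - 3)*(-16 - 6))/2 = (((6 + 18) - 3)*(-22))/2 = ((24 - 3)*(-22))/2 = (21*(-22))/2 = (1/2)*(-462) = -231)
-6*(W + X) = -6*(0 - 231) = -6*(-231) = 1386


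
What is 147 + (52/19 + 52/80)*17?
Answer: 77739/380 ≈ 204.58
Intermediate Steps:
147 + (52/19 + 52/80)*17 = 147 + (52*(1/19) + 52*(1/80))*17 = 147 + (52/19 + 13/20)*17 = 147 + (1287/380)*17 = 147 + 21879/380 = 77739/380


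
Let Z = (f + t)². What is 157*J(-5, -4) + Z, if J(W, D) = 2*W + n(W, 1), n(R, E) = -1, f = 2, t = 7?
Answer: -1646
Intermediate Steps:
Z = 81 (Z = (2 + 7)² = 9² = 81)
J(W, D) = -1 + 2*W (J(W, D) = 2*W - 1 = -1 + 2*W)
157*J(-5, -4) + Z = 157*(-1 + 2*(-5)) + 81 = 157*(-1 - 10) + 81 = 157*(-11) + 81 = -1727 + 81 = -1646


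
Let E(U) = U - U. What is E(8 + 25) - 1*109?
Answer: -109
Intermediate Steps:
E(U) = 0
E(8 + 25) - 1*109 = 0 - 1*109 = 0 - 109 = -109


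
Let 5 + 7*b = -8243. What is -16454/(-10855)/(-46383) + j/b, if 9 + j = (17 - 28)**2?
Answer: -49358735644/519095576415 ≈ -0.095086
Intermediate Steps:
b = -8248/7 (b = -5/7 + (1/7)*(-8243) = -5/7 - 8243/7 = -8248/7 ≈ -1178.3)
j = 112 (j = -9 + (17 - 28)**2 = -9 + (-11)**2 = -9 + 121 = 112)
-16454/(-10855)/(-46383) + j/b = -16454/(-10855)/(-46383) + 112/(-8248/7) = -16454*(-1/10855)*(-1/46383) + 112*(-7/8248) = (16454/10855)*(-1/46383) - 98/1031 = -16454/503487465 - 98/1031 = -49358735644/519095576415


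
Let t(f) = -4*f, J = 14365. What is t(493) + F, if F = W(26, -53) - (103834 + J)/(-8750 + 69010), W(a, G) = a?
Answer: -117384159/60260 ≈ -1948.0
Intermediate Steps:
F = 1448561/60260 (F = 26 - (103834 + 14365)/(-8750 + 69010) = 26 - 118199/60260 = 1448561/60260 ≈ 24.039)
t(493) + F = -4*493 + 1448561/60260 = -1972 + 1448561/60260 = -117384159/60260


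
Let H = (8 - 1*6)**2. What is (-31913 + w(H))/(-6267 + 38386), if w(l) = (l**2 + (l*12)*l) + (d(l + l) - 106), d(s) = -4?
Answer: -31815/32119 ≈ -0.99053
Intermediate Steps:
H = 4 (H = (8 - 6)**2 = 2**2 = 4)
w(l) = -110 + 13*l**2 (w(l) = (l**2 + (l*12)*l) + (-4 - 106) = (l**2 + (12*l)*l) - 110 = (l**2 + 12*l**2) - 110 = 13*l**2 - 110 = -110 + 13*l**2)
(-31913 + w(H))/(-6267 + 38386) = (-31913 + (-110 + 13*4**2))/(-6267 + 38386) = (-31913 + (-110 + 13*16))/32119 = (-31913 + (-110 + 208))*(1/32119) = (-31913 + 98)*(1/32119) = -31815*1/32119 = -31815/32119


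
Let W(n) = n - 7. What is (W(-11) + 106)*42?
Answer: 3696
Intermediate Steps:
W(n) = -7 + n
(W(-11) + 106)*42 = ((-7 - 11) + 106)*42 = (-18 + 106)*42 = 88*42 = 3696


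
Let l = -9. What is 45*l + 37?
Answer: -368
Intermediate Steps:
45*l + 37 = 45*(-9) + 37 = -405 + 37 = -368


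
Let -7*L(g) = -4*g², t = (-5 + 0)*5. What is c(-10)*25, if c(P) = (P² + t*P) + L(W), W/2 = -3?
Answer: 64850/7 ≈ 9264.3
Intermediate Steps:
t = -25 (t = -5*5 = -25)
W = -6 (W = 2*(-3) = -6)
L(g) = 4*g²/7 (L(g) = -(-4)*g²/7 = 4*g²/7)
c(P) = 144/7 + P² - 25*P (c(P) = (P² - 25*P) + (4/7)*(-6)² = (P² - 25*P) + (4/7)*36 = (P² - 25*P) + 144/7 = 144/7 + P² - 25*P)
c(-10)*25 = (144/7 + (-10)² - 25*(-10))*25 = (144/7 + 100 + 250)*25 = (2594/7)*25 = 64850/7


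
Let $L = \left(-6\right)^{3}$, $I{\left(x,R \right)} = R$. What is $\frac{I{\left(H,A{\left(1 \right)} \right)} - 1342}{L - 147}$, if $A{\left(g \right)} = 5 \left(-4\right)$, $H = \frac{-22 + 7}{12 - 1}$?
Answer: $\frac{454}{121} \approx 3.7521$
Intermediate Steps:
$H = - \frac{15}{11} \approx -1.3636$
$A{\left(g \right)} = -20$
$L = -216$
$\frac{I{\left(H,A{\left(1 \right)} \right)} - 1342}{L - 147} = \frac{-20 - 1342}{-216 - 147} = - \frac{1362}{-363} = \left(-1362\right) \left(- \frac{1}{363}\right) = \frac{454}{121}$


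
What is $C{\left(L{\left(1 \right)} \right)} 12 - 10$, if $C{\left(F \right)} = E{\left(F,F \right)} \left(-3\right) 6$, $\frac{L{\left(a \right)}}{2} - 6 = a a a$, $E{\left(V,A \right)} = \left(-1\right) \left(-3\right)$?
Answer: $-658$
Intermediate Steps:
$E{\left(V,A \right)} = 3$
$L{\left(a \right)} = 12 + 2 a^{3}$ ($L{\left(a \right)} = 12 + 2 a a a = 12 + 2 a^{2} a = 12 + 2 a^{3}$)
$C{\left(F \right)} = -54$ ($C{\left(F \right)} = 3 \left(-3\right) 6 = \left(-9\right) 6 = -54$)
$C{\left(L{\left(1 \right)} \right)} 12 - 10 = \left(-54\right) 12 - 10 = -648 - 10 = -658$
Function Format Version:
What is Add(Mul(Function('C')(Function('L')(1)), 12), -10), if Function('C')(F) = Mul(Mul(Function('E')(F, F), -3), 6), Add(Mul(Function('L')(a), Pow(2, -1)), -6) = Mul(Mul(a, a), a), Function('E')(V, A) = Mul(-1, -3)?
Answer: -658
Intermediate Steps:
Function('E')(V, A) = 3
Function('L')(a) = Add(12, Mul(2, Pow(a, 3))) (Function('L')(a) = Add(12, Mul(2, Mul(Mul(a, a), a))) = Add(12, Mul(2, Mul(Pow(a, 2), a))) = Add(12, Mul(2, Pow(a, 3))))
Function('C')(F) = -54 (Function('C')(F) = Mul(Mul(3, -3), 6) = Mul(-9, 6) = -54)
Add(Mul(Function('C')(Function('L')(1)), 12), -10) = Add(Mul(-54, 12), -10) = Add(-648, -10) = -658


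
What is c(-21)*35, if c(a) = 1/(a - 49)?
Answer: -½ ≈ -0.50000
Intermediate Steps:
c(a) = 1/(-49 + a)
c(-21)*35 = 35/(-49 - 21) = 35/(-70) = -1/70*35 = -½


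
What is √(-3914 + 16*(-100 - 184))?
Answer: I*√8458 ≈ 91.967*I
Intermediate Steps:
√(-3914 + 16*(-100 - 184)) = √(-3914 + 16*(-284)) = √(-3914 - 4544) = √(-8458) = I*√8458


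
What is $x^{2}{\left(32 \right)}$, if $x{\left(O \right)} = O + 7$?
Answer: $1521$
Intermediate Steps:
$x{\left(O \right)} = 7 + O$
$x^{2}{\left(32 \right)} = \left(7 + 32\right)^{2} = 39^{2} = 1521$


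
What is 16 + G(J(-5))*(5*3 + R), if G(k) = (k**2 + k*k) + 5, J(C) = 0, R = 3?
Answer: 106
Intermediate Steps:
G(k) = 5 + 2*k**2 (G(k) = (k**2 + k**2) + 5 = 2*k**2 + 5 = 5 + 2*k**2)
16 + G(J(-5))*(5*3 + R) = 16 + (5 + 2*0**2)*(5*3 + 3) = 16 + (5 + 2*0)*(15 + 3) = 16 + (5 + 0)*18 = 16 + 5*18 = 16 + 90 = 106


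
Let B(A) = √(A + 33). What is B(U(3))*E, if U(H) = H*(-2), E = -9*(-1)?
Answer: 27*√3 ≈ 46.765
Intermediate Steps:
E = 9
U(H) = -2*H
B(A) = √(33 + A)
B(U(3))*E = √(33 - 2*3)*9 = √(33 - 6)*9 = √27*9 = (3*√3)*9 = 27*√3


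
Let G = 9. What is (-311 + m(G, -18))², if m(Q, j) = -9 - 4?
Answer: 104976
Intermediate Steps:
m(Q, j) = -13
(-311 + m(G, -18))² = (-311 - 13)² = (-324)² = 104976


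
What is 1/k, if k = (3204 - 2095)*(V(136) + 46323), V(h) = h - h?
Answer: 1/51372207 ≈ 1.9466e-8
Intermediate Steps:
V(h) = 0
k = 51372207 (k = (3204 - 2095)*(0 + 46323) = 1109*46323 = 51372207)
1/k = 1/51372207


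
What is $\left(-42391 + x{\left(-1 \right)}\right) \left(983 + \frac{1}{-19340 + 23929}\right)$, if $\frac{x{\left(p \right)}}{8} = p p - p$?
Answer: $- \frac{191153116500}{4589} \approx -4.1655 \cdot 10^{7}$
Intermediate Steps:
$x{\left(p \right)} = - 8 p + 8 p^{2}$ ($x{\left(p \right)} = 8 \left(p p - p\right) = 8 \left(p^{2} - p\right) = - 8 p + 8 p^{2}$)
$\left(-42391 + x{\left(-1 \right)}\right) \left(983 + \frac{1}{-19340 + 23929}\right) = \left(-42391 + 8 \left(-1\right) \left(-1 - 1\right)\right) \left(983 + \frac{1}{-19340 + 23929}\right) = \left(-42391 + 8 \left(-1\right) \left(-2\right)\right) \left(983 + \frac{1}{4589}\right) = \left(-42391 + 16\right) \left(983 + \frac{1}{4589}\right) = \left(-42375\right) \frac{4510988}{4589} = - \frac{191153116500}{4589}$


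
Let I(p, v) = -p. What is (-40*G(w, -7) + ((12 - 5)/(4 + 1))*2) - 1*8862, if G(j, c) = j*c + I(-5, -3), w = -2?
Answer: -48096/5 ≈ -9619.2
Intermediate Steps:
G(j, c) = 5 + c*j (G(j, c) = j*c - 1*(-5) = c*j + 5 = 5 + c*j)
(-40*G(w, -7) + ((12 - 5)/(4 + 1))*2) - 1*8862 = (-40*(5 - 7*(-2)) + ((12 - 5)/(4 + 1))*2) - 1*8862 = (-40*(5 + 14) + (7/5)*2) - 8862 = (-40*19 + (7*(⅕))*2) - 8862 = (-760 + (7/5)*2) - 8862 = (-760 + 14/5) - 8862 = -3786/5 - 8862 = -48096/5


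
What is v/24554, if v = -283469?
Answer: -283469/24554 ≈ -11.545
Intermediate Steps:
v/24554 = -283469/24554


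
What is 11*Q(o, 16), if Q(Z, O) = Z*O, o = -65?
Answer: -11440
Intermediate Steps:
Q(Z, O) = O*Z
11*Q(o, 16) = 11*(16*(-65)) = 11*(-1040) = -11440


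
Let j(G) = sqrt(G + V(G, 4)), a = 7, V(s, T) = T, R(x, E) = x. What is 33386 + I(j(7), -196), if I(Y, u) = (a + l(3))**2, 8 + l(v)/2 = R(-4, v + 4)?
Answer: 33675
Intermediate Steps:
l(v) = -24 (l(v) = -16 + 2*(-4) = -16 - 8 = -24)
j(G) = sqrt(4 + G) (j(G) = sqrt(G + 4) = sqrt(4 + G))
I(Y, u) = 289 (I(Y, u) = (7 - 24)**2 = (-17)**2 = 289)
33386 + I(j(7), -196) = 33386 + 289 = 33675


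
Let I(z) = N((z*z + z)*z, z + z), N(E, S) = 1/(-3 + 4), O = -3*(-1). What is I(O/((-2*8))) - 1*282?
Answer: -281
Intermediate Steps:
O = 3
N(E, S) = 1 (N(E, S) = 1/1 = 1)
I(z) = 1
I(O/((-2*8))) - 1*282 = 1 - 1*282 = 1 - 282 = -281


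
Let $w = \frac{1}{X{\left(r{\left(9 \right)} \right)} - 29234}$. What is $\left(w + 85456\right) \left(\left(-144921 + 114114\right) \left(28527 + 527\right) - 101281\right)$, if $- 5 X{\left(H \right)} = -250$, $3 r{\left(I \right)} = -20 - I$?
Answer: $- \frac{2232502004786049677}{29184} \approx -7.6497 \cdot 10^{13}$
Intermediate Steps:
$r{\left(I \right)} = - \frac{20}{3} - \frac{I}{3}$ ($r{\left(I \right)} = \frac{-20 - I}{3} = - \frac{20}{3} - \frac{I}{3}$)
$X{\left(H \right)} = 50$ ($X{\left(H \right)} = \left(- \frac{1}{5}\right) \left(-250\right) = 50$)
$w = - \frac{1}{29184}$ ($w = \frac{1}{50 - 29234} = \frac{1}{-29184} = - \frac{1}{29184} \approx -3.4265 \cdot 10^{-5}$)
$\left(w + 85456\right) \left(\left(-144921 + 114114\right) \left(28527 + 527\right) - 101281\right) = \left(- \frac{1}{29184} + 85456\right) \left(\left(-144921 + 114114\right) \left(28527 + 527\right) - 101281\right) = \frac{2493947903 \left(\left(-30807\right) 29054 - 101281\right)}{29184} = \frac{2493947903 \left(-895066578 - 101281\right)}{29184} = \frac{2493947903}{29184} \left(-895167859\right) = - \frac{2232502004786049677}{29184}$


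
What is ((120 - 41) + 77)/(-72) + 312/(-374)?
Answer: -3367/1122 ≈ -3.0009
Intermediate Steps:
((120 - 41) + 77)/(-72) + 312/(-374) = (79 + 77)*(-1/72) + 312*(-1/374) = 156*(-1/72) - 156/187 = -13/6 - 156/187 = -3367/1122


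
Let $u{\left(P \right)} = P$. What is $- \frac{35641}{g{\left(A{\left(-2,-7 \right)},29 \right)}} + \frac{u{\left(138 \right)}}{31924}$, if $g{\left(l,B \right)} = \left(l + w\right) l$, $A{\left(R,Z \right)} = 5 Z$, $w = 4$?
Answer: $- \frac{24731599}{752990} \approx -32.845$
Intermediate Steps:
$g{\left(l,B \right)} = l \left(4 + l\right)$ ($g{\left(l,B \right)} = \left(l + 4\right) l = \left(4 + l\right) l = l \left(4 + l\right)$)
$- \frac{35641}{g{\left(A{\left(-2,-7 \right)},29 \right)}} + \frac{u{\left(138 \right)}}{31924} = - \frac{35641}{5 \left(-7\right) \left(4 + 5 \left(-7\right)\right)} + \frac{138}{31924} = - \frac{35641}{\left(-35\right) \left(4 - 35\right)} + 138 \cdot \frac{1}{31924} = - \frac{35641}{\left(-35\right) \left(-31\right)} + \frac{3}{694} = - \frac{35641}{1085} + \frac{3}{694} = - \frac{24731599}{752990}$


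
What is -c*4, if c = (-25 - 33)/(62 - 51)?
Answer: 232/11 ≈ 21.091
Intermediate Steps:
c = -58/11 ≈ -5.2727
-c*4 = -(-58)*4/11 = -1*(-232/11) = 232/11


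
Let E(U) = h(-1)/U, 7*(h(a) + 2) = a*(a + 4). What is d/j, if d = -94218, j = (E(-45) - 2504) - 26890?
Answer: 29678670/9259093 ≈ 3.2054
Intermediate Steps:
h(a) = -2 + a*(4 + a)/7 (h(a) = -2 + (a*(a + 4))/7 = -2 + (a*(4 + a))/7 = -2 + a*(4 + a)/7)
E(U) = -17/(7*U) (E(U) = (-2 + (⅐)*(-1)² + (4/7)*(-1))/U = (-2 + (⅐)*1 - 4/7)/U = (-2 + ⅐ - 4/7)/U = -17/(7*U))
j = -9259093/315 (j = (-17/7/(-45) - 2504) - 26890 = (-17/7*(-1/45) - 2504) - 26890 = (17/315 - 2504) - 26890 = -788743/315 - 26890 = -9259093/315 ≈ -29394.)
d/j = -94218/(-9259093/315) = -94218*(-315/9259093) = 29678670/9259093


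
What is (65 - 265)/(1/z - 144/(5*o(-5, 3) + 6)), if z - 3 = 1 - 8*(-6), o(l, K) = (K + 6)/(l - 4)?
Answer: 10400/7487 ≈ 1.3891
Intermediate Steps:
o(l, K) = (6 + K)/(-4 + l)
z = 52 (z = 3 + (1 - 8*(-6)) = 3 + (1 + 48) = 3 + 49 = 52)
(65 - 265)/(1/z - 144/(5*o(-5, 3) + 6)) = (65 - 265)/(1/52 - 144/(5*((6 + 3)/(-4 - 5)) + 6)) = -200/(1/52 - 144/(5*(9/(-9)) + 6)) = -200/(1/52 - 144/(5*(-1/9*9) + 6)) = -200/(1/52 - 144/(5*(-1) + 6)) = -200/(1/52 - 144/(-5 + 6)) = -200/(1/52 - 144/1) = -200/(1/52 - 144*1) = -200/(1/52 - 144) = -200/(-7487/52) = -200*(-52/7487) = 10400/7487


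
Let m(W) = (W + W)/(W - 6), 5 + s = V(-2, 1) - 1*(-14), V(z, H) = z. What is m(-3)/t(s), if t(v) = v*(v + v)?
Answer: 1/147 ≈ 0.0068027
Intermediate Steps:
s = 7 (s = -5 + (-2 - 1*(-14)) = -5 + (-2 + 14) = -5 + 12 = 7)
t(v) = 2*v**2 (t(v) = v*(2*v) = 2*v**2)
m(W) = 2*W/(-6 + W) (m(W) = (2*W)/(-6 + W) = 2*W/(-6 + W))
m(-3)/t(s) = (2*(-3)/(-6 - 3))/((2*7**2)) = (2*(-3)/(-9))/((2*49)) = (2*(-3)*(-1/9))/98 = (2/3)*(1/98) = 1/147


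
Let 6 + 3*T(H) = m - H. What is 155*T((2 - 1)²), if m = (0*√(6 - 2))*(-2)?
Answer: -1085/3 ≈ -361.67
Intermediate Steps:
m = 0 (m = (0*√4)*(-2) = (0*2)*(-2) = 0*(-2) = 0)
T(H) = -2 - H/3 (T(H) = -2 + (0 - H)/3 = -2 + (-H)/3 = -2 - H/3)
155*T((2 - 1)²) = 155*(-2 - (2 - 1)²/3) = 155*(-2 - ⅓*1²) = 155*(-2 - ⅓*1) = 155*(-2 - ⅓) = 155*(-7/3) = -1085/3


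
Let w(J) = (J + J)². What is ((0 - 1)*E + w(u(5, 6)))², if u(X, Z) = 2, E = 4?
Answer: 144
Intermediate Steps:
w(J) = 4*J² (w(J) = (2*J)² = 4*J²)
((0 - 1)*E + w(u(5, 6)))² = ((0 - 1)*4 + 4*2²)² = (-1*4 + 4*4)² = (-4 + 16)² = 12² = 144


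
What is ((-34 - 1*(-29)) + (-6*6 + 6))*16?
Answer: -560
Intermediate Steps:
((-34 - 1*(-29)) + (-6*6 + 6))*16 = ((-34 + 29) + (-36 + 6))*16 = (-5 - 30)*16 = -35*16 = -560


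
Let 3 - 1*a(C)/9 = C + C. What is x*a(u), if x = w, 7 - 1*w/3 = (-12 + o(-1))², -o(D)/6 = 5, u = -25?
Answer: -2514267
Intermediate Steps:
a(C) = 27 - 18*C (a(C) = 27 - 9*(C + C) = 27 - 18*C)
o(D) = -30 (o(D) = -6*5 = -30)
w = -5271 (w = 21 - 3*(-12 - 30)² = 21 - 3*(-42)² = 21 - 3*1764 = 21 - 5292 = -5271)
x = -5271
x*a(u) = -5271*(27 - 18*(-25)) = -5271*(27 + 450) = -5271*477 = -2514267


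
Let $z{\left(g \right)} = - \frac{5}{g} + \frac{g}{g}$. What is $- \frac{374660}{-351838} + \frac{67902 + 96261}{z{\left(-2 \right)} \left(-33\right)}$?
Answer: $- \frac{19238502788}{13545763} \approx -1420.3$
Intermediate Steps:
$z{\left(g \right)} = 1 - \frac{5}{g}$ ($z{\left(g \right)} = - \frac{5}{g} + 1 = 1 - \frac{5}{g}$)
$- \frac{374660}{-351838} + \frac{67902 + 96261}{z{\left(-2 \right)} \left(-33\right)} = - \frac{374660}{-351838} + \frac{67902 + 96261}{\frac{-5 - 2}{-2} \left(-33\right)} = \left(-374660\right) \left(- \frac{1}{351838}\right) + \frac{164163}{\left(- \frac{1}{2}\right) \left(-7\right) \left(-33\right)} = \frac{187330}{175919} + \frac{164163}{\frac{7}{2} \left(-33\right)} = \frac{187330}{175919} + \frac{164163}{- \frac{231}{2}} = \frac{187330}{175919} + 164163 \left(- \frac{2}{231}\right) = \frac{187330}{175919} - \frac{109442}{77} = - \frac{19238502788}{13545763}$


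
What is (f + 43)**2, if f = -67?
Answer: 576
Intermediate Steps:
(f + 43)**2 = (-67 + 43)**2 = (-24)**2 = 576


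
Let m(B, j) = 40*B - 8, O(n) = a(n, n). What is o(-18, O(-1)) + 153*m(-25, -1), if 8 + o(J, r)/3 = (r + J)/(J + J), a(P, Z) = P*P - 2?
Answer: -1850957/12 ≈ -1.5425e+5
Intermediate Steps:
a(P, Z) = -2 + P**2 (a(P, Z) = P**2 - 2 = -2 + P**2)
O(n) = -2 + n**2
m(B, j) = -8 + 40*B
o(J, r) = -24 + 3*(J + r)/(2*J) (o(J, r) = -24 + 3*((r + J)/(J + J)) = -24 + 3*((J + r)/((2*J))) = -24 + 3*((J + r)*(1/(2*J))) = -24 + 3*((J + r)/(2*J)) = -24 + 3*(J + r)/(2*J))
o(-18, O(-1)) + 153*m(-25, -1) = (3/2)*((-2 + (-1)**2) - 15*(-18))/(-18) + 153*(-8 + 40*(-25)) = (3/2)*(-1/18)*((-2 + 1) + 270) + 153*(-8 - 1000) = (3/2)*(-1/18)*(-1 + 270) + 153*(-1008) = (3/2)*(-1/18)*269 - 154224 = -269/12 - 154224 = -1850957/12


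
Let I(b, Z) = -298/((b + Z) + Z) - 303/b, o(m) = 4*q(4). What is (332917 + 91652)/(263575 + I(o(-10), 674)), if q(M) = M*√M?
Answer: 4687241760/2909761081 ≈ 1.6109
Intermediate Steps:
q(M) = M^(3/2)
o(m) = 32 (o(m) = 4*4^(3/2) = 4*8 = 32)
I(b, Z) = -303/b - 298/(b + 2*Z) (I(b, Z) = -298/((Z + b) + Z) - 303/b = -298/(b + 2*Z) - 303/b = -303/b - 298/(b + 2*Z))
(332917 + 91652)/(263575 + I(o(-10), 674)) = (332917 + 91652)/(263575 + (-606*674 - 601*32)/(32*(32 + 2*674))) = 424569/(263575 + (-408444 - 19232)/(32*(32 + 1348))) = 424569/(263575 + (1/32)*(-427676)/1380) = 424569/(263575 + (1/32)*(1/1380)*(-427676)) = 424569/(263575 - 106919/11040) = 424569/(2909761081/11040) = 424569*(11040/2909761081) = 4687241760/2909761081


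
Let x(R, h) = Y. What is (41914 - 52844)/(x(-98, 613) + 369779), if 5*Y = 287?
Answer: -27325/924591 ≈ -0.029554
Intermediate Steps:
Y = 287/5 (Y = (⅕)*287 = 287/5 ≈ 57.400)
x(R, h) = 287/5
(41914 - 52844)/(x(-98, 613) + 369779) = (41914 - 52844)/(287/5 + 369779) = -10930/1849182/5 = -10930*5/1849182 = -27325/924591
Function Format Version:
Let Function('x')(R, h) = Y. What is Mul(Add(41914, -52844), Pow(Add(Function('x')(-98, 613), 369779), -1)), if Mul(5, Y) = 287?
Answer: Rational(-27325, 924591) ≈ -0.029554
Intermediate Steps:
Y = Rational(287, 5) (Y = Mul(Rational(1, 5), 287) = Rational(287, 5) ≈ 57.400)
Function('x')(R, h) = Rational(287, 5)
Mul(Add(41914, -52844), Pow(Add(Function('x')(-98, 613), 369779), -1)) = Mul(Add(41914, -52844), Pow(Add(Rational(287, 5), 369779), -1)) = Mul(-10930, Pow(Rational(1849182, 5), -1)) = Mul(-10930, Rational(5, 1849182)) = Rational(-27325, 924591)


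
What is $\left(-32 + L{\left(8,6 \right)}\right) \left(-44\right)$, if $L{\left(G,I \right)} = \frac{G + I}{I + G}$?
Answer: $1364$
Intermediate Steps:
$L{\left(G,I \right)} = 1$ ($L{\left(G,I \right)} = \frac{G + I}{G + I} = 1$)
$\left(-32 + L{\left(8,6 \right)}\right) \left(-44\right) = \left(-32 + 1\right) \left(-44\right) = \left(-31\right) \left(-44\right) = 1364$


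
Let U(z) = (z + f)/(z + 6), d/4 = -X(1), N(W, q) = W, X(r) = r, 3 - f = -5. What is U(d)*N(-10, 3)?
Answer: -20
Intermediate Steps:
f = 8 (f = 3 - 1*(-5) = 3 + 5 = 8)
d = -4 (d = 4*(-1*1) = 4*(-1) = -4)
U(z) = (8 + z)/(6 + z) (U(z) = (z + 8)/(z + 6) = (8 + z)/(6 + z))
U(d)*N(-10, 3) = ((8 - 4)/(6 - 4))*(-10) = (4/2)*(-10) = ((½)*4)*(-10) = 2*(-10) = -20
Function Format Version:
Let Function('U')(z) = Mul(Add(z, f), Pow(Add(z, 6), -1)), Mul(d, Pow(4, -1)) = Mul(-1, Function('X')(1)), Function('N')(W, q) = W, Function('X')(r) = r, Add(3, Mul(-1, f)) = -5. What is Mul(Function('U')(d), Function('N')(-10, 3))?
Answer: -20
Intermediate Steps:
f = 8 (f = Add(3, Mul(-1, -5)) = Add(3, 5) = 8)
d = -4 (d = Mul(4, Mul(-1, 1)) = Mul(4, -1) = -4)
Function('U')(z) = Mul(Pow(Add(6, z), -1), Add(8, z)) (Function('U')(z) = Mul(Add(z, 8), Pow(Add(z, 6), -1)) = Mul(Add(8, z), Pow(Add(6, z), -1)) = Mul(Pow(Add(6, z), -1), Add(8, z)))
Mul(Function('U')(d), Function('N')(-10, 3)) = Mul(Mul(Pow(Add(6, -4), -1), Add(8, -4)), -10) = Mul(Mul(Pow(2, -1), 4), -10) = Mul(Mul(Rational(1, 2), 4), -10) = Mul(2, -10) = -20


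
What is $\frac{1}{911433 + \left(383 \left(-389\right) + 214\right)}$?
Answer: $\frac{1}{762660} \approx 1.3112 \cdot 10^{-6}$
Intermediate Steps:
$\frac{1}{911433 + \left(383 \left(-389\right) + 214\right)} = \frac{1}{911433 + \left(-148987 + 214\right)} = \frac{1}{911433 - 148773} = \frac{1}{762660}$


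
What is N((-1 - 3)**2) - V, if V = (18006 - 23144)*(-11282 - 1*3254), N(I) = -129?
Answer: -74686097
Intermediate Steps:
V = 74685968 (V = -5138*(-11282 - 3254) = -5138*(-14536) = 74685968)
N((-1 - 3)**2) - V = -129 - 1*74685968 = -129 - 74685968 = -74686097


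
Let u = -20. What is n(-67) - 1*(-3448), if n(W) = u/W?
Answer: 231036/67 ≈ 3448.3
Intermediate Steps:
n(W) = -20/W
n(-67) - 1*(-3448) = -20/(-67) - 1*(-3448) = -20*(-1/67) + 3448 = 20/67 + 3448 = 231036/67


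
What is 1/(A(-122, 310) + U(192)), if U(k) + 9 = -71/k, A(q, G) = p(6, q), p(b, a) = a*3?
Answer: -192/72071 ≈ -0.0026640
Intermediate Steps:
p(b, a) = 3*a
A(q, G) = 3*q
U(k) = -9 - 71/k
1/(A(-122, 310) + U(192)) = 1/(3*(-122) + (-9 - 71/192)) = 1/(-366 + (-9 - 71*1/192)) = 1/(-366 + (-9 - 71/192)) = 1/(-366 - 1799/192) = 1/(-72071/192) = -192/72071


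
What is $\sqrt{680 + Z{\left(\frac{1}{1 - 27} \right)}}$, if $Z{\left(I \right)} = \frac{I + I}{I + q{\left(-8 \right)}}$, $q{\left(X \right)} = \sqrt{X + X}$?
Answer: $\frac{\sqrt{79565114154 + 2249936 i}}{10817} \approx 26.077 + 0.0003687 i$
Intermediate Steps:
$q{\left(X \right)} = \sqrt{2} \sqrt{X}$ ($q{\left(X \right)} = \sqrt{2 X} = \sqrt{2} \sqrt{X}$)
$Z{\left(I \right)} = \frac{2 I}{I + 4 i}$ ($Z{\left(I \right)} = \frac{I + I}{I + \sqrt{2} \sqrt{-8}} = \frac{2 I}{I + \sqrt{2} \cdot 2 i \sqrt{2}} = \frac{2 I}{I + 4 i}$)
$\sqrt{680 + Z{\left(\frac{1}{1 - 27} \right)}} = \sqrt{680 + \frac{2}{\left(1 - 27\right) \left(\frac{1}{1 - 27} + 4 i\right)}} = \sqrt{680 + \frac{2}{\left(-26\right) \left(\frac{1}{-26} + 4 i\right)}} = \sqrt{680 + 2 \left(- \frac{1}{26}\right) \frac{1}{- \frac{1}{26} + 4 i}} = \sqrt{680 + 2 \left(- \frac{1}{26}\right) \frac{676 \left(- \frac{1}{26} - 4 i\right)}{10817}} = \sqrt{680 + \left(\frac{2}{10817} + \frac{208 i}{10817}\right)} = \sqrt{\frac{7355562}{10817} + \frac{208 i}{10817}}$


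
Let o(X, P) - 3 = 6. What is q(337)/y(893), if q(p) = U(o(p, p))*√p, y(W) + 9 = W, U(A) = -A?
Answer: -9*√337/884 ≈ -0.18690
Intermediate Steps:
o(X, P) = 9 (o(X, P) = 3 + 6 = 9)
y(W) = -9 + W
q(p) = -9*√p (q(p) = (-1*9)*√p = -9*√p)
q(337)/y(893) = (-9*√337)/(-9 + 893) = -9*√337/884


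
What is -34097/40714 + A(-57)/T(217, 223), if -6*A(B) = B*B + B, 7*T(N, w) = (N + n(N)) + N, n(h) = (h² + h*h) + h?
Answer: -25451153/29029082 ≈ -0.87675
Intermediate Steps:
n(h) = h + 2*h² (n(h) = (h² + h²) + h = 2*h² + h = h + 2*h²)
T(N, w) = 2*N/7 + N*(1 + 2*N)/7 (T(N, w) = ((N + N*(1 + 2*N)) + N)/7 = (2*N + N*(1 + 2*N))/7 = 2*N/7 + N*(1 + 2*N)/7)
A(B) = -B/6 - B²/6 (A(B) = -(B*B + B)/6 = -(B² + B)/6 = -(B + B²)/6 = -B/6 - B²/6)
-34097/40714 + A(-57)/T(217, 223) = -34097/40714 + (-⅙*(-57)*(1 - 57))/(((⅐)*217*(3 + 2*217))) = -34097*1/40714 + (-⅙*(-57)*(-56))/(((⅐)*217*(3 + 434))) = -34097/40714 - 532/((⅐)*217*437) = -34097/40714 - 532/13547 = -34097/40714 - 532*1/13547 = -34097/40714 - 28/713 = -25451153/29029082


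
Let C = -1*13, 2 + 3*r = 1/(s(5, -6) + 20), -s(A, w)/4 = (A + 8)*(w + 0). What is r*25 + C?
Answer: -9841/332 ≈ -29.642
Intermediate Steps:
s(A, w) = -4*w*(8 + A) (s(A, w) = -4*(A + 8)*(w + 0) = -4*(8 + A)*w = -4*w*(8 + A))
r = -221/332 (r = -⅔ + 1/(3*(-4*(-6)*(8 + 5) + 20)) = -⅔ + 1/(3*(-4*(-6)*13 + 20)) = -⅔ + 1/(3*(312 + 20)) = -⅔ + (⅓)/332 = -⅔ + (⅓)*(1/332) = -⅔ + 1/996 = -221/332 ≈ -0.66566)
C = -13
r*25 + C = -221/332*25 - 13 = -5525/332 - 13 = -9841/332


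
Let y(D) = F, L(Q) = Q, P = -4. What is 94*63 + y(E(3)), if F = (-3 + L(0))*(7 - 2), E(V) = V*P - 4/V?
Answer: 5907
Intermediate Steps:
E(V) = -4*V - 4/V (E(V) = V*(-4) - 4/V = -4*V - 4/V)
F = -15 (F = (-3 + 0)*(7 - 2) = -3*5 = -15)
y(D) = -15
94*63 + y(E(3)) = 94*63 - 15 = 5922 - 15 = 5907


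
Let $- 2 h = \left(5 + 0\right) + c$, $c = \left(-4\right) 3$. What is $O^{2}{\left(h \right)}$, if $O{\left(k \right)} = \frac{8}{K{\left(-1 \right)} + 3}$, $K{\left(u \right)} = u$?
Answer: $16$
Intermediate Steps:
$c = -12$
$h = \frac{7}{2}$ ($h = - \frac{\left(5 + 0\right) - 12}{2} = - \frac{5 - 12}{2} = \left(- \frac{1}{2}\right) \left(-7\right) = \frac{7}{2} \approx 3.5$)
$O{\left(k \right)} = 4$ ($O{\left(k \right)} = \frac{8}{-1 + 3} = \frac{8}{2} = 8 \cdot \frac{1}{2} = 4$)
$O^{2}{\left(h \right)} = 4^{2} = 16$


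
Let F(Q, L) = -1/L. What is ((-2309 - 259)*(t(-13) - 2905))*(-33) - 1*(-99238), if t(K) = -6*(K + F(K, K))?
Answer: -3113645114/13 ≈ -2.3951e+8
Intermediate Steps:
t(K) = -6*K + 6/K (t(K) = -6*(K - 1/K) = -6*K + 6/K)
((-2309 - 259)*(t(-13) - 2905))*(-33) - 1*(-99238) = ((-2309 - 259)*((-6*(-13) + 6/(-13)) - 2905))*(-33) - 1*(-99238) = -2568*((78 + 6*(-1/13)) - 2905)*(-33) + 99238 = -2568*((78 - 6/13) - 2905)*(-33) + 99238 = -2568*(1008/13 - 2905)*(-33) + 99238 = -2568*(-36757/13)*(-33) + 99238 = (94391976/13)*(-33) + 99238 = -3114935208/13 + 99238 = -3113645114/13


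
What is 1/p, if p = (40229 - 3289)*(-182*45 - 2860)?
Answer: -1/408187000 ≈ -2.4499e-9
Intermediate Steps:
p = -408187000 (p = 36940*(-8190 - 2860) = 36940*(-11050) = -408187000)
1/p = 1/(-408187000) = -1/408187000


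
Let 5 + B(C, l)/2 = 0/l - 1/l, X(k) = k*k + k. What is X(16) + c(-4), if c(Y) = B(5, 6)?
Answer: 785/3 ≈ 261.67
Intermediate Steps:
X(k) = k + k**2 (X(k) = k**2 + k = k + k**2)
B(C, l) = -10 - 2/l (B(C, l) = -10 + 2*(0/l - 1/l) = -10 + 2*(0 - 1/l) = -10 + 2*(-1/l) = -10 - 2/l)
c(Y) = -31/3 (c(Y) = -10 - 2/6 = -10 - 2*1/6 = -10 - 1/3 = -31/3)
X(16) + c(-4) = 16*(1 + 16) - 31/3 = 16*17 - 31/3 = 272 - 31/3 = 785/3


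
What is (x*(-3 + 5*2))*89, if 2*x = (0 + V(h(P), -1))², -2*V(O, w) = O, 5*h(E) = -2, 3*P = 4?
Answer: 623/50 ≈ 12.460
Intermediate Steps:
P = 4/3 (P = (⅓)*4 = 4/3 ≈ 1.3333)
h(E) = -⅖ (h(E) = (⅕)*(-2) = -⅖)
V(O, w) = -O/2
x = 1/50 (x = (0 - ½*(-⅖))²/2 = (0 + ⅕)²/2 = (⅕)²/2 = (½)*(1/25) = 1/50 ≈ 0.020000)
(x*(-3 + 5*2))*89 = ((-3 + 5*2)/50)*89 = ((-3 + 10)/50)*89 = ((1/50)*7)*89 = (7/50)*89 = 623/50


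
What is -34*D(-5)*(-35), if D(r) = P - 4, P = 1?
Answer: -3570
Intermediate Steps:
D(r) = -3 (D(r) = 1 - 4 = -3)
-34*D(-5)*(-35) = -34*(-3)*(-35) = 102*(-35) = -3570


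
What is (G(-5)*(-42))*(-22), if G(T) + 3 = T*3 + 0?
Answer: -16632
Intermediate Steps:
G(T) = -3 + 3*T (G(T) = -3 + (T*3 + 0) = -3 + (3*T + 0) = -3 + 3*T)
(G(-5)*(-42))*(-22) = ((-3 + 3*(-5))*(-42))*(-22) = ((-3 - 15)*(-42))*(-22) = -18*(-42)*(-22) = 756*(-22) = -16632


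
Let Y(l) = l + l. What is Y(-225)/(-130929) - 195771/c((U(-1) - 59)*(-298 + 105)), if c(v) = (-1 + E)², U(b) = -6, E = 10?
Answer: -2848007201/1178361 ≈ -2416.9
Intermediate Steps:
c(v) = 81 (c(v) = (-1 + 10)² = 9² = 81)
Y(l) = 2*l
Y(-225)/(-130929) - 195771/c((U(-1) - 59)*(-298 + 105)) = (2*(-225))/(-130929) - 195771/81 = -450*(-1/130929) - 195771*1/81 = 150/43643 - 65257/27 = -2848007201/1178361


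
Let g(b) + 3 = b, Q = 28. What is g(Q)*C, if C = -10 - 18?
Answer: -700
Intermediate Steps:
g(b) = -3 + b
C = -28
g(Q)*C = (-3 + 28)*(-28) = 25*(-28) = -700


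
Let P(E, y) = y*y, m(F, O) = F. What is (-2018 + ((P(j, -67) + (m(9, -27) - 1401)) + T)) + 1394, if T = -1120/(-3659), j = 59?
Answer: 9049827/3659 ≈ 2473.3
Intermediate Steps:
P(E, y) = y²
T = 1120/3659 (T = -1120*(-1/3659) = 1120/3659 ≈ 0.30609)
(-2018 + ((P(j, -67) + (m(9, -27) - 1401)) + T)) + 1394 = (-2018 + (((-67)² + (9 - 1401)) + 1120/3659)) + 1394 = (-2018 + ((4489 - 1392) + 1120/3659)) + 1394 = (-2018 + (3097 + 1120/3659)) + 1394 = (-2018 + 11333043/3659) + 1394 = 3949181/3659 + 1394 = 9049827/3659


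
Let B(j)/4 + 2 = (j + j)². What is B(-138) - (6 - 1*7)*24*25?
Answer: 305296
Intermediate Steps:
B(j) = -8 + 16*j² (B(j) = -8 + 4*(j + j)² = -8 + 4*(2*j)² = -8 + 4*(4*j²) = -8 + 16*j²)
B(-138) - (6 - 1*7)*24*25 = (-8 + 16*(-138)²) - (6 - 1*7)*24*25 = (-8 + 16*19044) - (6 - 7)*24*25 = (-8 + 304704) - (-1*24)*25 = 304696 - (-24)*25 = 304696 - 1*(-600) = 304696 + 600 = 305296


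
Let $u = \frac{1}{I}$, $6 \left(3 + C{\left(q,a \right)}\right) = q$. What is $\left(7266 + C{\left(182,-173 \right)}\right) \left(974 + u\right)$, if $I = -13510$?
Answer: $\frac{28791320932}{4053} \approx 7.1037 \cdot 10^{6}$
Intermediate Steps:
$C{\left(q,a \right)} = -3 + \frac{q}{6}$
$u = - \frac{1}{13510}$ ($u = \frac{1}{-13510} = - \frac{1}{13510} \approx -7.4019 \cdot 10^{-5}$)
$\left(7266 + C{\left(182,-173 \right)}\right) \left(974 + u\right) = \left(7266 + \left(-3 + \frac{1}{6} \cdot 182\right)\right) \left(974 - \frac{1}{13510}\right) = \left(7266 + \left(-3 + \frac{91}{3}\right)\right) \frac{13158739}{13510} = \left(7266 + \frac{82}{3}\right) \frac{13158739}{13510} = \frac{21880}{3} \cdot \frac{13158739}{13510} = \frac{28791320932}{4053}$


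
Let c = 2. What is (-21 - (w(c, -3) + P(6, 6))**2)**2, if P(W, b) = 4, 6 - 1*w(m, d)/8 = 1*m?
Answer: 1734489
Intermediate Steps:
w(m, d) = 48 - 8*m
(-21 - (w(c, -3) + P(6, 6))**2)**2 = (-21 - ((48 - 8*2) + 4)**2)**2 = (-21 - ((48 - 16) + 4)**2)**2 = (-21 - (32 + 4)**2)**2 = (-21 - 1*36**2)**2 = (-21 - 1*1296)**2 = (-21 - 1296)**2 = (-1317)**2 = 1734489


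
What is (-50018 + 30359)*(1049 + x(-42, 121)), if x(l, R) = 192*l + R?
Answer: 135529146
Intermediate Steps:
x(l, R) = R + 192*l
(-50018 + 30359)*(1049 + x(-42, 121)) = (-50018 + 30359)*(1049 + (121 + 192*(-42))) = -19659*(1049 + (121 - 8064)) = -19659*(1049 - 7943) = -19659*(-6894) = 135529146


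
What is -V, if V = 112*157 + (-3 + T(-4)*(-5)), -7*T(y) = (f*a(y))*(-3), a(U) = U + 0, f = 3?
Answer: -123247/7 ≈ -17607.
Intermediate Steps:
a(U) = U
T(y) = 9*y/7 (T(y) = -3*y*(-3)/7 = -(-9)*y/7 = 9*y/7)
V = 123247/7 (V = 112*157 + (-3 + ((9/7)*(-4))*(-5)) = 17584 + (-3 - 36/7*(-5)) = 17584 + (-3 + 180/7) = 17584 + 159/7 = 123247/7 ≈ 17607.)
-V = -1*123247/7 = -123247/7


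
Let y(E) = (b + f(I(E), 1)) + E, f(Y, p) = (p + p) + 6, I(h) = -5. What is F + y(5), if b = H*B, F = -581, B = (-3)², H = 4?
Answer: -532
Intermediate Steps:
B = 9
f(Y, p) = 6 + 2*p (f(Y, p) = 2*p + 6 = 6 + 2*p)
b = 36 (b = 4*9 = 36)
y(E) = 44 + E (y(E) = (36 + (6 + 2*1)) + E = (36 + (6 + 2)) + E = (36 + 8) + E = 44 + E)
F + y(5) = -581 + (44 + 5) = -581 + 49 = -532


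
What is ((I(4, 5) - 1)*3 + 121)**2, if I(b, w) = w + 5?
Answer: 21904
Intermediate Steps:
I(b, w) = 5 + w
((I(4, 5) - 1)*3 + 121)**2 = (((5 + 5) - 1)*3 + 121)**2 = ((10 - 1)*3 + 121)**2 = (9*3 + 121)**2 = (27 + 121)**2 = 148**2 = 21904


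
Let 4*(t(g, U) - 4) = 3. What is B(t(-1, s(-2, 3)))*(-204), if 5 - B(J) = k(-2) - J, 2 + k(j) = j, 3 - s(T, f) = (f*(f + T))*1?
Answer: -2805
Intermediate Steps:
s(T, f) = 3 - f*(T + f) (s(T, f) = 3 - f*(f + T) = 3 - f*(T + f))
k(j) = -2 + j
t(g, U) = 19/4 (t(g, U) = 4 + (¼)*3 = 4 + ¾ = 19/4)
B(J) = 9 + J (B(J) = 5 - ((-2 - 2) - J) = 5 - (-4 - J) = 5 + (4 + J) = 9 + J)
B(t(-1, s(-2, 3)))*(-204) = (9 + 19/4)*(-204) = (55/4)*(-204) = -2805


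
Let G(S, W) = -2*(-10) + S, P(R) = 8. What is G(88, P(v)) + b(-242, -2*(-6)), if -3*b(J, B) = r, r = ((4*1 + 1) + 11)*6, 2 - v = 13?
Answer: 76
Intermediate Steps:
v = -11 (v = 2 - 1*13 = 2 - 13 = -11)
G(S, W) = 20 + S
r = 96 (r = ((4 + 1) + 11)*6 = (5 + 11)*6 = 16*6 = 96)
b(J, B) = -32 (b(J, B) = -1/3*96 = -32)
G(88, P(v)) + b(-242, -2*(-6)) = (20 + 88) - 32 = 108 - 32 = 76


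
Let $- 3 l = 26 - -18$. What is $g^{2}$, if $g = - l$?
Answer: $\frac{1936}{9} \approx 215.11$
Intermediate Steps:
$l = - \frac{44}{3}$ ($l = - \frac{26 - -18}{3} = - \frac{26 + 18}{3} = \left(- \frac{1}{3}\right) 44 = - \frac{44}{3} \approx -14.667$)
$g = \frac{44}{3}$ ($g = \left(-1\right) \left(- \frac{44}{3}\right) = \frac{44}{3} \approx 14.667$)
$g^{2} = \left(\frac{44}{3}\right)^{2} = \frac{1936}{9}$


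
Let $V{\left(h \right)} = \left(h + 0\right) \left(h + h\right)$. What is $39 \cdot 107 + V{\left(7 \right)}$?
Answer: $4271$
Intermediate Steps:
$V{\left(h \right)} = 2 h^{2}$ ($V{\left(h \right)} = h 2 h = 2 h^{2}$)
$39 \cdot 107 + V{\left(7 \right)} = 39 \cdot 107 + 2 \cdot 7^{2} = 4173 + 2 \cdot 49 = 4173 + 98 = 4271$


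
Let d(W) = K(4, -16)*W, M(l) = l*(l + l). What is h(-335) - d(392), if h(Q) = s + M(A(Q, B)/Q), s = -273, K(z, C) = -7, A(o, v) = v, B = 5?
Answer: 11092321/4489 ≈ 2471.0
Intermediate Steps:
M(l) = 2*l² (M(l) = l*(2*l) = 2*l²)
h(Q) = -273 + 50/Q² (h(Q) = -273 + 2*(5/Q)² = -273 + 2*(25/Q²) = -273 + 50/Q²)
d(W) = -7*W
h(-335) - d(392) = (-273 + 50/(-335)²) - (-7)*392 = (-273 + 50*(1/112225)) - 1*(-2744) = (-273 + 2/4489) + 2744 = -1225495/4489 + 2744 = 11092321/4489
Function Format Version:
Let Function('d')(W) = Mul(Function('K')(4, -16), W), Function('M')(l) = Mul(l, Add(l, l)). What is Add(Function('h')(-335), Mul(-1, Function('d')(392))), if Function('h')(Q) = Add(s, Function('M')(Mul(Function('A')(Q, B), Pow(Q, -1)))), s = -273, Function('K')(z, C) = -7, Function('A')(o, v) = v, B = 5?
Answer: Rational(11092321, 4489) ≈ 2471.0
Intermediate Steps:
Function('M')(l) = Mul(2, Pow(l, 2)) (Function('M')(l) = Mul(l, Mul(2, l)) = Mul(2, Pow(l, 2)))
Function('h')(Q) = Add(-273, Mul(50, Pow(Q, -2))) (Function('h')(Q) = Add(-273, Mul(2, Pow(Mul(5, Pow(Q, -1)), 2))) = Add(-273, Mul(2, Mul(25, Pow(Q, -2)))) = Add(-273, Mul(50, Pow(Q, -2))))
Function('d')(W) = Mul(-7, W)
Add(Function('h')(-335), Mul(-1, Function('d')(392))) = Add(Add(-273, Mul(50, Pow(-335, -2))), Mul(-1, Mul(-7, 392))) = Add(Add(-273, Mul(50, Rational(1, 112225))), Mul(-1, -2744)) = Add(Add(-273, Rational(2, 4489)), 2744) = Add(Rational(-1225495, 4489), 2744) = Rational(11092321, 4489)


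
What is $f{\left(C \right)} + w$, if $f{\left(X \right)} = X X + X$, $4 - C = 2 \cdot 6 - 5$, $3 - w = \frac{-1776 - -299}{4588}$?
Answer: $\frac{42769}{4588} \approx 9.3219$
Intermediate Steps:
$w = \frac{15241}{4588}$ ($w = 3 - \frac{-1776 - -299}{4588} = 3 - \left(-1776 + 299\right) \frac{1}{4588} = 3 - \left(-1477\right) \frac{1}{4588} = 3 - - \frac{1477}{4588} = 3 + \frac{1477}{4588} = \frac{15241}{4588} \approx 3.3219$)
$C = -3$ ($C = 4 - \left(2 \cdot 6 - 5\right) = 4 - \left(12 - 5\right) = 4 - 7 = -3$)
$f{\left(X \right)} = X + X^{2}$ ($f{\left(X \right)} = X^{2} + X = X + X^{2}$)
$f{\left(C \right)} + w = - 3 \left(1 - 3\right) + \frac{15241}{4588} = \left(-3\right) \left(-2\right) + \frac{15241}{4588} = 6 + \frac{15241}{4588} = \frac{42769}{4588}$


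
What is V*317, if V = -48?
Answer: -15216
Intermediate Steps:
V*317 = -48*317 = -15216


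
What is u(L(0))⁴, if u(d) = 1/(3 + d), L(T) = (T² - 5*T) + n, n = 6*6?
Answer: 1/2313441 ≈ 4.3226e-7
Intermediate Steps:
n = 36
L(T) = 36 + T² - 5*T (L(T) = (T² - 5*T) + 36 = 36 + T² - 5*T)
u(L(0))⁴ = (1/(3 + (36 + 0² - 5*0)))⁴ = (1/(3 + (36 + 0 + 0)))⁴ = (1/(3 + 36))⁴ = (1/39)⁴ = 1/2313441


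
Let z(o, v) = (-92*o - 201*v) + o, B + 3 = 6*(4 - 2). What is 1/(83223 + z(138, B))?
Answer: 1/68856 ≈ 1.4523e-5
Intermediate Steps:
B = 9 (B = -3 + 6*(4 - 2) = -3 + 6*2 = -3 + 12 = 9)
z(o, v) = -201*v - 91*o (z(o, v) = (-201*v - 92*o) + o = -201*v - 91*o)
1/(83223 + z(138, B)) = 1/(83223 + (-201*9 - 91*138)) = 1/(83223 + (-1809 - 12558)) = 1/(83223 - 14367) = 1/68856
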